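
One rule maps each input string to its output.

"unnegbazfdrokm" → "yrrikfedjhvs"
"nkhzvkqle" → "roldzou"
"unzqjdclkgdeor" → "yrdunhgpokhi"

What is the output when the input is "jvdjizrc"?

Rule — delete the last 2 characters, then shift every letter 4 places forward in the alphabet (wrapping around).
Working it through for "jvdjizrc": intermediate "jvdjiz", final "nzhnmd".

nzhnmd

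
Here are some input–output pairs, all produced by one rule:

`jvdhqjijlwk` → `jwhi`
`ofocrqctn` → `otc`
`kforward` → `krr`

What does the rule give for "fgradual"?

The rule is to take characters alternately from the front and the back (1st, last, 2nd, 2nd-last, ...), then keep one character in every 3, starting at position 1 (positions 1st, 4th, 7th, ...).
"fgradual" → "flgaruad" → "faa".
(Check on "kforward": → "kdfroarw" → "krr" ✓)

faa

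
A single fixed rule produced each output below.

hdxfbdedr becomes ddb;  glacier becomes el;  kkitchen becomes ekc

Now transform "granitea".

The pattern: move the last 3 characters to the front (rotate right by 3), then keep one character in every 3, starting at position 2 (positions 2nd, 5th, 8th, ...).
Starting from "granitea": after the first operation, "teagrani"; after the second, "eri".
(Check on "hdxfbdedr": → "edrhdxfbd" → "ddb" ✓)

eri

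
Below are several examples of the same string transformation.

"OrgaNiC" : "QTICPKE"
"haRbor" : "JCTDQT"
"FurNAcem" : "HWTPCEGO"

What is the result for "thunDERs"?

What's happening: shift every letter 2 places forward in the alphabet (wrapping around), then convert every letter to uppercase.
On "thunDERs": the first step gives "vjwpFGTu", and the second then gives "VJWPFGTU".

VJWPFGTU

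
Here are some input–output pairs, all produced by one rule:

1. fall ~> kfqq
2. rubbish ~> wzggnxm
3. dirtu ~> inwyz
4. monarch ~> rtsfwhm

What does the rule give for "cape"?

hfuj

Each output is the input with this applied: shift every letter 5 places forward in the alphabet (wrapping around).
On "cape" that produces "hfuj".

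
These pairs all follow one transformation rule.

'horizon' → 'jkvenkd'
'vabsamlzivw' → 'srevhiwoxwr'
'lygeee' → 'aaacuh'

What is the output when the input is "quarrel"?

hannwqm

The pattern: shift every letter 4 places backward in the alphabet (wrapping around), then reverse the string.
"quarrel" → "mqwnnah" → "hannwqm".
(Check on "vabsamlzivw": → "rwxowihvers" → "srevhiwoxwr" ✓)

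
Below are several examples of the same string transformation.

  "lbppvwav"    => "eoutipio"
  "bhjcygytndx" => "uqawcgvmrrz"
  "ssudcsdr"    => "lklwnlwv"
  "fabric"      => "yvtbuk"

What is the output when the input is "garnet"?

zmtxkg

What's happening: take characters alternately from the front and the back (1st, last, 2nd, 2nd-last, ...), then shift every letter 7 places backward in the alphabet (wrapping around).
Applying both steps to "garnet": "gtaern", then "zmtxkg".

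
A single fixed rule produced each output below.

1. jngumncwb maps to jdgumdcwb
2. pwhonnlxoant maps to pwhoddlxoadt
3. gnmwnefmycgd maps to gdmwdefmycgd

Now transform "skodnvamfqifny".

The rule is to replace every "n" with "d".
On "skodnvamfqifny" that produces "skoddvamfqifdy".

skoddvamfqifdy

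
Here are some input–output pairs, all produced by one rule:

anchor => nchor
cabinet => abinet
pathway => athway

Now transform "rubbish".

What's happening: delete the first character.
For "rubbish" the result is "ubbish".

ubbish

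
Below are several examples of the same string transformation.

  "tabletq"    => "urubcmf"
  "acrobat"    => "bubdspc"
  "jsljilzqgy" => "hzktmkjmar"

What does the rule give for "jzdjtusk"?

tlkaekuv

In each case the input is transformed by: move the last 2 characters to the front (rotate right by 2), then shift every letter 1 place forward in the alphabet (wrapping around).
For "jzdjtusk", step one produces "skjzdjtu"; step two turns that into "tlkaekuv".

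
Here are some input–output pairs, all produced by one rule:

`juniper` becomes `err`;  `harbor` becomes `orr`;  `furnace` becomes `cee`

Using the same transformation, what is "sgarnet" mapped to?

ett

Rule — double every character, then keep only the last 3 characters.
On "sgarnet": the first step gives "ssggaarrnneett", and the second then gives "ett".
(Check on "harbor": → "hhaarrbboorr" → "orr" ✓)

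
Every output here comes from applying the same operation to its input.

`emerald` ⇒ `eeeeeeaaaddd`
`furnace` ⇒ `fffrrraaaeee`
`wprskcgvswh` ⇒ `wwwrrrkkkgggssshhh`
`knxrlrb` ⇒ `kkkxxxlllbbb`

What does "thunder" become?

Rule — keep every other character starting from the first (positions 1st, 3rd, 5th, ...), then repeat every character 3 times.
For "thunder", step one produces "tudr"; step two turns that into "tttuuudddrrr".
(Check on "wprskcgvswh": → "wrkgsh" → "wwwrrrkkkgggssshhh" ✓)

tttuuudddrrr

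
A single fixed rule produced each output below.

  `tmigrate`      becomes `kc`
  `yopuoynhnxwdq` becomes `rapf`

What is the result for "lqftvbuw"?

Looking at the pairs, the operation is to shift every letter 2 places forward in the alphabet (wrapping around), then keep one character in every 3, starting at position 3 (positions 3rd, 6th, 9th, ...).
Starting from "lqftvbuw": after the first operation, "nshvxdwy"; after the second, "hd".

hd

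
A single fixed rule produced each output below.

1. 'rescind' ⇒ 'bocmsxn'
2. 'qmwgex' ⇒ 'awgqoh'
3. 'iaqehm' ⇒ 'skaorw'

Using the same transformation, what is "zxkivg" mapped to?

Rule — shift every letter 10 places forward in the alphabet (wrapping around).
So "zxkivg" becomes "jhusfq".

jhusfq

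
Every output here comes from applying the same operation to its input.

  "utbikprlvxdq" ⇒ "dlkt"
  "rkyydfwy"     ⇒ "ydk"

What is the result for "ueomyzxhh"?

hye

The pattern: keep one character in every 3, starting at position 2 (positions 2nd, 5th, 8th, ...), then reverse the string.
Working it through for "ueomyzxhh": intermediate "eyh", final "hye".
(Check on "rkyydfwy": → "kdy" → "ydk" ✓)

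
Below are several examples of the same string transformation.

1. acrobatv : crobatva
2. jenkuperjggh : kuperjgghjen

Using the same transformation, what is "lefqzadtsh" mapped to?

fqzadtshle

The pattern: move the last 3 characters to the front (rotate right by 3), then swap the front and back halves of the string.
On "lefqzadtsh": the first step gives "tshlefqzad", and the second then gives "fqzadtshle".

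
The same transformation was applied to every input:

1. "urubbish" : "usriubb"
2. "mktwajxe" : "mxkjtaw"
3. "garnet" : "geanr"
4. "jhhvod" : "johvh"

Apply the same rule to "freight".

fhrgei

The rule is to delete the last character, then take characters alternately from the front and the back (1st, last, 2nd, 2nd-last, ...).
On "freight": the first step gives "freigh", and the second then gives "fhrgei".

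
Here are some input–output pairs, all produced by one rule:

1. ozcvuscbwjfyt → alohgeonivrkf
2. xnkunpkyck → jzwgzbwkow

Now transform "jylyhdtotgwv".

vkxktpfafsih

Rule — shift every letter 12 places forward in the alphabet (wrapping around).
On "jylyhdtotgwv" that produces "vkxktpfafsih".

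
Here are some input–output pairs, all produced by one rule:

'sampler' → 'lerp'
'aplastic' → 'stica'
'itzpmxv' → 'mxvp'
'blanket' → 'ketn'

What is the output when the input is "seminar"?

nari

The rule is to delete the first 3 characters, then move the first character to the end.
Applying both steps to "seminar": "inar", then "nari".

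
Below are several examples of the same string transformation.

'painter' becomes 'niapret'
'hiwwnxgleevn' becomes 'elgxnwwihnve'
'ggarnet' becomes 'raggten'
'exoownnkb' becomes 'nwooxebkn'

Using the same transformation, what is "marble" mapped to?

ramelb

Looking at the pairs, the operation is to reverse the string, then move the first 3 characters to the end (rotate left by 3).
On "marble": the first step gives "elbram", and the second then gives "ramelb".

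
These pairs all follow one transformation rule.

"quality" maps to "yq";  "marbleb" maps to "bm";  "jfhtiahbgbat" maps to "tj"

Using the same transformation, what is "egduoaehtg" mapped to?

ge

Rule — move the last character to the front, then keep only the first 2 characters.
Starting from "egduoaehtg": after the first operation, "gegduoaeht"; after the second, "ge".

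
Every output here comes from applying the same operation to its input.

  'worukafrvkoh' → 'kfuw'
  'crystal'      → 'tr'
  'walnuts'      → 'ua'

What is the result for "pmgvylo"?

ym

Looking at the pairs, the operation is to reverse the string, then keep one character in every 3, starting at position 3 (positions 3rd, 6th, 9th, ...).
Starting from "pmgvylo": after the first operation, "olyvgmp"; after the second, "ym".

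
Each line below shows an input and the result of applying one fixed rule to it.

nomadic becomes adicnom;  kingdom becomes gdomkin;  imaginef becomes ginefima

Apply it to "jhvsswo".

sswojhv

In each case the input is transformed by: move the first 3 characters to the end (rotate left by 3).
For "jhvsswo" the result is "sswojhv".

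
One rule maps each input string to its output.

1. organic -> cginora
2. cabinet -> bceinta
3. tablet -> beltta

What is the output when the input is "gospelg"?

Each output is the input with this applied: sort the characters into alphabetical order, then move the first character to the end.
Doing the same to "gospelg": "gglopse".

gglopse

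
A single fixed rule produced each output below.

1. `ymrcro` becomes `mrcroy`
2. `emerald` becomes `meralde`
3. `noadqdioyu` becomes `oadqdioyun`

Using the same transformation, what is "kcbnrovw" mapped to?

In each case the input is transformed by: move the first character to the end.
"kcbnrovw" → "cbnrovwk".

cbnrovwk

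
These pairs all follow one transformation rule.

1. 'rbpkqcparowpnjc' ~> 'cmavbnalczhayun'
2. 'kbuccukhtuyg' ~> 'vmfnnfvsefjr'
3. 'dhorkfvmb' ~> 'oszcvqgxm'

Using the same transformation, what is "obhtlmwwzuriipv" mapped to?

zmsewxhhkfcttag

The pattern: shift every letter 11 places forward in the alphabet (wrapping around).
"obhtlmwwzuriipv" → "zmsewxhhkfcttag".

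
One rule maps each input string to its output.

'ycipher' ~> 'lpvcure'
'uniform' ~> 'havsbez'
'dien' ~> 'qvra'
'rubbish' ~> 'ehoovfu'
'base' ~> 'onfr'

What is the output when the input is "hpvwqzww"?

Each output is the input with this applied: shift every letter 13 places forward in the alphabet (wrapping around) — i.e. ROT13.
Applying that to "hpvwqzww" gives "ucijdmjj".

ucijdmjj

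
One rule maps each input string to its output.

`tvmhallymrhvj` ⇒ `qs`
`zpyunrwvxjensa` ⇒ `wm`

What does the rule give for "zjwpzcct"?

wg

What's happening: shift every letter 3 places backward in the alphabet (wrapping around), then keep only the first 2 characters.
Working it through for "zjwpzcct": intermediate "wgtmwzzq", final "wg".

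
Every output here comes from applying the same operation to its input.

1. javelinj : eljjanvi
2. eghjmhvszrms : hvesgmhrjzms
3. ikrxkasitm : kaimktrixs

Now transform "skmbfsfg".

bfsgkfms

Rule — take characters alternately from the front and the back (1st, last, 2nd, 2nd-last, ...), then move the last 2 characters to the front (rotate right by 2).
Applying both steps to "skmbfsfg": "sgkfmsbf", then "bfsgkfms".
(Check on "eghjmhvszrms": → "esgmhrjzmshv" → "hvesgmhrjzms" ✓)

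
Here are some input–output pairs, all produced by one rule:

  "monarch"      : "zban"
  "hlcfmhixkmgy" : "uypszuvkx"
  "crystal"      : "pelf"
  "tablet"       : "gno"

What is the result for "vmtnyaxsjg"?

What's happening: shift every letter 13 places forward in the alphabet (wrapping around) — i.e. ROT13, then delete the last 3 characters.
For "vmtnyaxsjg", step one produces "izgalnkfwt"; step two turns that into "izgalnk".
(Check on "tablet": → "gnoyrg" → "gno" ✓)

izgalnk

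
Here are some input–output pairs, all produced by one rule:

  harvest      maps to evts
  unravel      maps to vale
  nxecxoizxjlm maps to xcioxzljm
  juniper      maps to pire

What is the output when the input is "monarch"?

rahc

What's happening: delete the first 3 characters, then swap each adjacent pair of characters (1↔2, 3↔4, ...).
Working it through for "monarch": intermediate "arch", final "rahc".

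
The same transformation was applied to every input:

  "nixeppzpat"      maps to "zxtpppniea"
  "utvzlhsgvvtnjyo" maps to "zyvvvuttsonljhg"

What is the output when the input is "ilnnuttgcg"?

Rule — sort the characters into reverse alphabetical order.
On "ilnnuttgcg" that produces "uttnnliggc".

uttnnliggc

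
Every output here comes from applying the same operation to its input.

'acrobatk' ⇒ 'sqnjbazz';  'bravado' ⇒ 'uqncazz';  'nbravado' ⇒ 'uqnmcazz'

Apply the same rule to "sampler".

rqolkdz

The rule is to sort the characters into reverse alphabetical order, then shift every letter 1 place backward in the alphabet (wrapping around).
Applying both steps to "sampler": "srpmlea", then "rqolkdz".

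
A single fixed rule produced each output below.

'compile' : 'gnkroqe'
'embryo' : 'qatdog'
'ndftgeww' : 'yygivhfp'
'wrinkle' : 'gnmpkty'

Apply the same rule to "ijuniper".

Looking at the pairs, the operation is to shift every letter 2 places forward in the alphabet (wrapping around), then reverse the string.
For "ijuniper", step one produces "klwpkrgt"; step two turns that into "tgrkpwlk".

tgrkpwlk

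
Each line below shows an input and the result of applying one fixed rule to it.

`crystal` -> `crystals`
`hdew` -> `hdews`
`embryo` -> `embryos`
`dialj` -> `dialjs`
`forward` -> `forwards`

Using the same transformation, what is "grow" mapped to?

grows

The transformation: append "s".
On "grow" that produces "grows".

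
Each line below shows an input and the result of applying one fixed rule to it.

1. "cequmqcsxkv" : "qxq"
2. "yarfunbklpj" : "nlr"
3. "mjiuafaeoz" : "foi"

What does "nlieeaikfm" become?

afi

The rule is to keep one character in every 3, starting at position 3 (positions 3rd, 6th, 9th, ...), then move the first character to the end.
For "nlieeaikfm", step one produces "iaf"; step two turns that into "afi".
(Check on "mjiuafaeoz": → "ifo" → "foi" ✓)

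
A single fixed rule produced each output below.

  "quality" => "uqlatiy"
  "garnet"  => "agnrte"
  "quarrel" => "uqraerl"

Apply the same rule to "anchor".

Each output is the input with this applied: swap each adjacent pair of characters (1↔2, 3↔4, ...).
Doing the same to "anchor": "nahcro".

nahcro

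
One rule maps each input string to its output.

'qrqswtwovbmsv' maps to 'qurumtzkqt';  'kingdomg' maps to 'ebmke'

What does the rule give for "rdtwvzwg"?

utxue

What's happening: delete the first 3 characters, then shift every letter 2 places backward in the alphabet (wrapping around).
Applying that to "rdtwvzwg" gives "utxue".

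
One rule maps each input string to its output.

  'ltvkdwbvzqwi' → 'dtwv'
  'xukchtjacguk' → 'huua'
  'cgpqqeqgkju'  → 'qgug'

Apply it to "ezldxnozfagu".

xzgz

The pattern: keep one character in every 3, starting at position 2 (positions 2nd, 5th, 8th, ...), then swap each adjacent pair of characters (1↔2, 3↔4, ...).
So "ezldxnozfagu" becomes "xzgz".
(Check on "xukchtjacguk": → "uhau" → "huua" ✓)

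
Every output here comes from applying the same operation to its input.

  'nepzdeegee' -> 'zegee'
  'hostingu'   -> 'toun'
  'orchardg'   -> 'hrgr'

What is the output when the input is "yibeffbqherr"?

eiqfre

In each case the input is transformed by: keep every other character starting from the second (positions 2nd, 4th, 6th, ...), then swap each adjacent pair of characters (1↔2, 3↔4, ...).
Applying both steps to "yibeffbqherr": "iefqer", then "eiqfre".
(Check on "orchardg": → "rhrg" → "hrgr" ✓)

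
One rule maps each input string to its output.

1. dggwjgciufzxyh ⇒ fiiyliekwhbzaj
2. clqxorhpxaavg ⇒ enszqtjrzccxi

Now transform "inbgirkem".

The rule is to shift every letter 2 places forward in the alphabet (wrapping around).
Applying that to "inbgirkem" gives "kpdiktmgo".

kpdiktmgo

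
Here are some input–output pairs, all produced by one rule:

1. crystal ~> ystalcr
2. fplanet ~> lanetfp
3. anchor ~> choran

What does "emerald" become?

The transformation: move the first 2 characters to the end (rotate left by 2).
On "emerald" that produces "eraldem".

eraldem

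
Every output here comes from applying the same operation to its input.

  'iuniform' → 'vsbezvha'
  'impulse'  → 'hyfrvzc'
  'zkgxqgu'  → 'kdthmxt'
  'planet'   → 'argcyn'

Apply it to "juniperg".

vcretwha

The rule is to shift every letter 13 places forward in the alphabet (wrapping around) — i.e. ROT13, then move the first 3 characters to the end (rotate left by 3).
Working it through for "juniperg": intermediate "whavcret", final "vcretwha".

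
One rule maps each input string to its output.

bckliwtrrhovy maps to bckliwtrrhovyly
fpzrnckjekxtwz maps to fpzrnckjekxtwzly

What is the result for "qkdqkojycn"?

Each output is the input with this applied: append "ly".
"qkdqkojycn" → "qkdqkojycnly".

qkdqkojycnly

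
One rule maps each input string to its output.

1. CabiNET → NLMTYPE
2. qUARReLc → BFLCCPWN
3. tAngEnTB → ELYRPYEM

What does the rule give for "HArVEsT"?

SLCGPDE

Looking at the pairs, the operation is to shift every letter 11 places forward in the alphabet (wrapping around), then convert every letter to uppercase.
For "HArVEsT", step one produces "SLcGPdE"; step two turns that into "SLCGPDE".
(Check on "tAngEnTB": → "eLyrPyEM" → "ELYRPYEM" ✓)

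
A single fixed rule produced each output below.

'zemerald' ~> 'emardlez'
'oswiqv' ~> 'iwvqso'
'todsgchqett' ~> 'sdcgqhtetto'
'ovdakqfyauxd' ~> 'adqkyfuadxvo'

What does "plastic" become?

saitpcl

Rule — move the first 2 characters to the end (rotate left by 2), then swap each adjacent pair of characters (1↔2, 3↔4, ...).
For "plastic", step one produces "asticpl"; step two turns that into "saitpcl".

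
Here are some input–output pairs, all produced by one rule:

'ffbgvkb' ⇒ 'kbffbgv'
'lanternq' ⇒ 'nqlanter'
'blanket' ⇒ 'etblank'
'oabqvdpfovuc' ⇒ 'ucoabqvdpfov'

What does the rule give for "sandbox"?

oxsandb

The rule is to move the last 2 characters to the front (rotate right by 2).
For "sandbox" the result is "oxsandb".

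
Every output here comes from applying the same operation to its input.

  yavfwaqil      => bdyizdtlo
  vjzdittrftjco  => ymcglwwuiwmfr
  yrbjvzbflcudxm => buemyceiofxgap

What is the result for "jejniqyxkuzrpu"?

mhmqltbanxcusx

What's happening: shift every letter 3 places forward in the alphabet (wrapping around).
Doing the same to "jejniqyxkuzrpu": "mhmqltbanxcusx".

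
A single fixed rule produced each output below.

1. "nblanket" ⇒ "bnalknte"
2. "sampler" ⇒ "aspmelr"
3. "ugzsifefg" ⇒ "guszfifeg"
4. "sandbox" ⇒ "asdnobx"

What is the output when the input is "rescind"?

ercsnid

The transformation: swap each adjacent pair of characters (1↔2, 3↔4, ...).
"rescind" → "ercsnid".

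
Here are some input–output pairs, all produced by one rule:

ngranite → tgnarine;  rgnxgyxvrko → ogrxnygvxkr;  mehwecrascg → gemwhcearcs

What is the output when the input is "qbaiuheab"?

bbqiahuae

What's happening: swap each adjacent pair of characters (1↔2, 3↔4, ...), then move the last character to the front.
For "qbaiuheab", step one produces "bqiahuaeb"; step two turns that into "bbqiahuae".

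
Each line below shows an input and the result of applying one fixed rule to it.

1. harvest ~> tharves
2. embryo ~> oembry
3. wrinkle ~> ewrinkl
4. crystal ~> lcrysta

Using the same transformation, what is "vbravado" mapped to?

ovbravad

The transformation: move the last character to the front.
So "vbravado" becomes "ovbravad".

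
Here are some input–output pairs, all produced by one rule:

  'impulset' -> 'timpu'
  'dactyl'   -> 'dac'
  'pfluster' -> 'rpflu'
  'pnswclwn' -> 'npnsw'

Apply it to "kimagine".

ekima

In each case the input is transformed by: swap the front and back halves of the string, then delete the first 3 characters.
Working it through for "kimagine": intermediate "ginekima", final "ekima".
(Check on "impulset": → "lsetimpu" → "timpu" ✓)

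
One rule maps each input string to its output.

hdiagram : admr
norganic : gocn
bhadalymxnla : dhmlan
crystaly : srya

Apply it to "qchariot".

acti

Each output is the input with this applied: keep every other character starting from the second (positions 2nd, 4th, 6th, ...), then swap each adjacent pair of characters (1↔2, 3↔4, ...).
For "qchariot" the result is "acti".
(Check on "norganic": → "ognc" → "gocn" ✓)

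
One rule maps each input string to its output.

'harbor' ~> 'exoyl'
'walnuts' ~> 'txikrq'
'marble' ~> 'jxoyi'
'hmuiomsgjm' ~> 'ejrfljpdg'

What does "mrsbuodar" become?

jopyrlax

What's happening: shift every letter 3 places backward in the alphabet (wrapping around), then delete the last character.
Applying that to "mrsbuodar" gives "jopyrlax".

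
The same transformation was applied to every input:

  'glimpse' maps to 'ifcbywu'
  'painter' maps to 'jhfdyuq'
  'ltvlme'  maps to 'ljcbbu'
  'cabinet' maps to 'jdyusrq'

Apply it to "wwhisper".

mmihfyxu

Each output is the input with this applied: sort the characters into reverse alphabetical order, then shift every letter 10 places backward in the alphabet (wrapping around).
Working it through for "wwhisper": intermediate "wwsrpihe", final "mmihfyxu".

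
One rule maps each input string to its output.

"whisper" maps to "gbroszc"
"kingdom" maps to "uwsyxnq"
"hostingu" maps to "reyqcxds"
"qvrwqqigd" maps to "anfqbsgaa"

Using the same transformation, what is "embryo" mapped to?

oywilb

Looking at the pairs, the operation is to take characters alternately from the front and the back (1st, last, 2nd, 2nd-last, ...), then shift every letter 10 places forward in the alphabet (wrapping around).
"embryo" → "eomybr" → "oywilb".
(Check on "qvrwqqigd": → "qdvgriwqq" → "anfqbsgaa" ✓)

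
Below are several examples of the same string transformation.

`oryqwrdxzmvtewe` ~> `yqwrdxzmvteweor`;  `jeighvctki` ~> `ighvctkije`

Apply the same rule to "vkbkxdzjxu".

bkxdzjxuvk

Each output is the input with this applied: move the first 2 characters to the end (rotate left by 2).
Applying that to "vkbkxdzjxu" gives "bkxdzjxuvk".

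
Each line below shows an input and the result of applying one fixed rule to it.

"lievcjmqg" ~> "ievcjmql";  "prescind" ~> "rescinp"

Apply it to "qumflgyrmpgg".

umflgyrmpgq

The transformation: swap the first and last characters, then delete the first character.
Doing the same to "qumflgyrmpgg": "umflgyrmpgq".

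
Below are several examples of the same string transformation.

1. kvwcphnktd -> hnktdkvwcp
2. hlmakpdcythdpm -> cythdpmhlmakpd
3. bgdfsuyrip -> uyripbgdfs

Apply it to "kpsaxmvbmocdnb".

The transformation: swap the front and back halves of the string.
So "kpsaxmvbmocdnb" becomes "bmocdnbkpsaxmv".

bmocdnbkpsaxmv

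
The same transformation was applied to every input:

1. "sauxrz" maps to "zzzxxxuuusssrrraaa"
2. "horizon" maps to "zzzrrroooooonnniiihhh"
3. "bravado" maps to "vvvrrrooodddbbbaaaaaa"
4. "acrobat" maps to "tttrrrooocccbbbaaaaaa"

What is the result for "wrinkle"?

wwwrrrnnnlllkkkiiieee

What's happening: repeat every character 3 times, then sort the characters into reverse alphabetical order.
On "wrinkle" that produces "wwwrrrnnnlllkkkiiieee".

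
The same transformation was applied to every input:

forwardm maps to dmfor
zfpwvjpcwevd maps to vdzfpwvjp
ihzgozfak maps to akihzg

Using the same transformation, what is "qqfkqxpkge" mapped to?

geqqfkq

What's happening: move the last 2 characters to the front (rotate right by 2), then delete the last 3 characters.
"qqfkqxpkge" → "geqqfkqxpk" → "geqqfkq".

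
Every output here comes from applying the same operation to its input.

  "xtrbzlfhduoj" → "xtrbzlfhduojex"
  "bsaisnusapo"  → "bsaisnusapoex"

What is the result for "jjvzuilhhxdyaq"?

jjvzuilhhxdyaqex

The rule is to append "ex".
Doing the same to "jjvzuilhhxdyaq": "jjvzuilhhxdyaqex".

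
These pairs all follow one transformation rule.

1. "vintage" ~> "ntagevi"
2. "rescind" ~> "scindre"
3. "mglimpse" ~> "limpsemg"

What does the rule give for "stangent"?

In each case the input is transformed by: move the first 2 characters to the end (rotate left by 2).
On "stangent" that produces "angentst".

angentst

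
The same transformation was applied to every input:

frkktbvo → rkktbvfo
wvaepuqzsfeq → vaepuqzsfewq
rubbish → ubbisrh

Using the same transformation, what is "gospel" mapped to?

ospegl

The rule is to swap the first and last characters, then move the first character to the end.
Working it through for "gospel": intermediate "lospeg", final "ospegl".
(Check on "wvaepuqzsfeq": → "qvaepuqzsfew" → "vaepuqzsfewq" ✓)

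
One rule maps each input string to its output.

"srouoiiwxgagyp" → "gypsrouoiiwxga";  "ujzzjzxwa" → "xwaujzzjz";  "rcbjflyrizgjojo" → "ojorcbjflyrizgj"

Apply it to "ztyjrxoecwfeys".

eysztyjrxoecwf

What's happening: move the last 3 characters to the front (rotate right by 3).
So "ztyjrxoecwfeys" becomes "eysztyjrxoecwf".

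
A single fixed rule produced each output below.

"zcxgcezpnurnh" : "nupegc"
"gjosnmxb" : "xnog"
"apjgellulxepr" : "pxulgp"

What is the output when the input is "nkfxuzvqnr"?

nvufn

What's happening: reverse the string, then keep every other character starting from the second (positions 2nd, 4th, 6th, ...).
"nkfxuzvqnr" → "rnqvzuxfkn" → "nvufn".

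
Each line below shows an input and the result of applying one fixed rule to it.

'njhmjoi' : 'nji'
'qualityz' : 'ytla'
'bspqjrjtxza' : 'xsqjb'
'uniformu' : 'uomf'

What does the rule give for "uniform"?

rni

The transformation: sort the characters into reverse alphabetical order, then keep every other character starting from the second (positions 2nd, 4th, 6th, ...).
Working it through for "uniform": intermediate "uronmif", final "rni".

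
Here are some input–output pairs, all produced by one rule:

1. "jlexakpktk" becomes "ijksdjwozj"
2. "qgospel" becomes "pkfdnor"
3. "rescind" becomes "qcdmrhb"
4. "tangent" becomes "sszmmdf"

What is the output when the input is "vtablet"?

ussdzka

Each output is the input with this applied: shift every letter 1 place backward in the alphabet (wrapping around), then take characters alternately from the front and the back (1st, last, 2nd, 2nd-last, ...).
"vtablet" → "uszakds" → "ussdzka".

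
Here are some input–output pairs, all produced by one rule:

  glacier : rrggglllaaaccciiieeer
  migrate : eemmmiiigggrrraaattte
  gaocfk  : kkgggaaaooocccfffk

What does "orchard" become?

ddooorrrccchhhaaarrrd

Looking at the pairs, the operation is to repeat every character 3 times, then move the last 2 characters to the front (rotate right by 2).
Working it through for "orchard": intermediate "ooorrrccchhhaaarrrddd", final "ddooorrrccchhhaaarrrd".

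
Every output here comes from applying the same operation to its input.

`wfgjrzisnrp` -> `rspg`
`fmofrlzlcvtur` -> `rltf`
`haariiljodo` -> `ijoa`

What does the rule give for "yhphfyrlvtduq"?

In each case the input is transformed by: move the first 3 characters to the end (rotate left by 3), then keep one character in every 3, starting at position 2 (positions 2nd, 5th, 8th, ...).
"yhphfyrlvtduq" → "hfyrlvtduqyhp" → "fldy".

fldy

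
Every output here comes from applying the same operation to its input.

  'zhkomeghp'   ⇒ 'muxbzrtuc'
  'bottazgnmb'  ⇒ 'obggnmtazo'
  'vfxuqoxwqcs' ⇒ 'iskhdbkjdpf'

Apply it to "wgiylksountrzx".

jtvlyxfbhagemk

What's happening: shift every letter 13 places forward in the alphabet (wrapping around) — i.e. ROT13.
So "wgiylksountrzx" becomes "jtvlyxfbhagemk".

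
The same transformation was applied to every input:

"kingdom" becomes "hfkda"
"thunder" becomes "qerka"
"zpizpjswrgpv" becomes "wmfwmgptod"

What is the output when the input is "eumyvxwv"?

brjvsu

What's happening: delete the last 2 characters, then shift every letter 3 places backward in the alphabet (wrapping around).
On "eumyvxwv" that produces "brjvsu".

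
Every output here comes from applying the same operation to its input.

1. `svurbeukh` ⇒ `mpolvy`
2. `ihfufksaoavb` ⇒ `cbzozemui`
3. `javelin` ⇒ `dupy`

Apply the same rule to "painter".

What's happening: shift every letter 6 places backward in the alphabet (wrapping around), then delete the last 3 characters.
Applying both steps to "painter": "juchnyl", then "juch".

juch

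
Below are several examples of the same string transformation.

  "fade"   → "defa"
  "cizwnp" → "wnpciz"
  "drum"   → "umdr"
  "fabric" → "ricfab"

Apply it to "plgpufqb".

ufqbplgp

In each case the input is transformed by: swap the front and back halves of the string.
On "plgpufqb" that produces "ufqbplgp".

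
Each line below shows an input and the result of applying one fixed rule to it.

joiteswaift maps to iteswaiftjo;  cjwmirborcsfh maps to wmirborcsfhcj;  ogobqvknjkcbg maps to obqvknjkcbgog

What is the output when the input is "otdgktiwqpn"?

What's happening: move the first 2 characters to the end (rotate left by 2).
Applying that to "otdgktiwqpn" gives "dgktiwqpnot".

dgktiwqpnot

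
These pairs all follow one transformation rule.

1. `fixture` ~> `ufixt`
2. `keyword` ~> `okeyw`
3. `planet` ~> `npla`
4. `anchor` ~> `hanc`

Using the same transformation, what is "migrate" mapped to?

The pattern: delete the last 2 characters, then move the last character to the front.
For "migrate", step one produces "migra"; step two turns that into "amigr".

amigr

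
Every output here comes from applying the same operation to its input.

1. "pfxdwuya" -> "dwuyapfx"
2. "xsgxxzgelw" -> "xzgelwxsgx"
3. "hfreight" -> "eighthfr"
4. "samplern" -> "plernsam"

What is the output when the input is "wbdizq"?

Rule — swap the front and back halves of the string, then move the last character to the front.
Starting from "wbdizq": after the first operation, "izqwbd"; after the second, "dizqwb".

dizqwb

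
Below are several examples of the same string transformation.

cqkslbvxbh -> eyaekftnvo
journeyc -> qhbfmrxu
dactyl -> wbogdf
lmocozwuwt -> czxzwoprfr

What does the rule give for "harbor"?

erukdu

Looking at the pairs, the operation is to swap the front and back halves of the string, then shift every letter 3 places forward in the alphabet (wrapping around).
Starting from "harbor": after the first operation, "borhar"; after the second, "erukdu".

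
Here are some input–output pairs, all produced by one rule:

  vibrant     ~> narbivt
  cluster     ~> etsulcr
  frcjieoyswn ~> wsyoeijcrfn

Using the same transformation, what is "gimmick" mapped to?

The pattern: reverse the string, then move the first character to the end.
Applying both steps to "gimmick": "kcimmig", then "cimmigk".
(Check on "frcjieoyswn": → "nwsyoeijcrf" → "wsyoeijcrfn" ✓)

cimmigk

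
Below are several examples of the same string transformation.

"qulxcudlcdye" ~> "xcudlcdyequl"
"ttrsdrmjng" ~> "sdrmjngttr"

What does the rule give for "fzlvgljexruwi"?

vgljexruwifzl

Looking at the pairs, the operation is to move the first 3 characters to the end (rotate left by 3).
So "fzlvgljexruwi" becomes "vgljexruwifzl".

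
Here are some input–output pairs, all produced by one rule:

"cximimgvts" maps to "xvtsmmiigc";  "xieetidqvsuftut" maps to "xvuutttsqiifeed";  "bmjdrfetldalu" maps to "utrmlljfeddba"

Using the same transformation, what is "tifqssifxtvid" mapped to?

xvttssqiiiffd

Each output is the input with this applied: sort the characters into reverse alphabetical order.
"tifqssifxtvid" → "xvttssqiiiffd".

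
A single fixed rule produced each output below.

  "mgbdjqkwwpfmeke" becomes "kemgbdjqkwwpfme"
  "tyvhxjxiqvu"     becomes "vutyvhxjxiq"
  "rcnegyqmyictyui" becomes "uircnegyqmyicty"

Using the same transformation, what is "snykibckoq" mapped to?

oqsnykibck

The transformation: move the last 2 characters to the front (rotate right by 2).
So "snykibckoq" becomes "oqsnykibck".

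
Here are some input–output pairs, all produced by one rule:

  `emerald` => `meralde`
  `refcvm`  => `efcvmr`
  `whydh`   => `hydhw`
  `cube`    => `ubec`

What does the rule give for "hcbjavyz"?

cbjavyzh

Each output is the input with this applied: move the first character to the end.
"hcbjavyz" → "cbjavyzh".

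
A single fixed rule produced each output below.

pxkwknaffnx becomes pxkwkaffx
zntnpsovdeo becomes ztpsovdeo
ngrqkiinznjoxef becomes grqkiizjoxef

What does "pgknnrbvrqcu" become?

The transformation: remove every "n".
So "pgknnrbvrqcu" becomes "pgkrbvrqcu".

pgkrbvrqcu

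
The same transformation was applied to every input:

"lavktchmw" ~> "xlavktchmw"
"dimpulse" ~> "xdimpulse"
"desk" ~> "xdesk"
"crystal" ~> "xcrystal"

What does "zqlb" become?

Looking at the pairs, the operation is to prepend "x".
For "zqlb" the result is "xzqlb".

xzqlb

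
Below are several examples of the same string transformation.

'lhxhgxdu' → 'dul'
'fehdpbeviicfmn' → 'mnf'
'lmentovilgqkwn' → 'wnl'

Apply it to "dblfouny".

In each case the input is transformed by: move the last 2 characters to the front (rotate right by 2), then keep only the first 3 characters.
On "dblfouny": the first step gives "nydblfou", and the second then gives "nyd".

nyd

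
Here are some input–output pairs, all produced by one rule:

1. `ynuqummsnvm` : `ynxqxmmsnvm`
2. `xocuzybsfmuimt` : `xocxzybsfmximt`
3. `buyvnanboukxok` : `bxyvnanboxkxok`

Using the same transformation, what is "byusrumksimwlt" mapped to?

The transformation: replace every "u" with "x".
Applying that to "byusrumksimwlt" gives "byxsrxmksimwlt".

byxsrxmksimwlt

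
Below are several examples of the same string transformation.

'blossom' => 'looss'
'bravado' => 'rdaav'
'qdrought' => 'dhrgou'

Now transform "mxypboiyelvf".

xvylpebyoi

The rule is to take characters alternately from the front and the back (1st, last, 2nd, 2nd-last, ...), then delete the first 2 characters.
"mxypboiyelvf" → "mfxvylpebyoi" → "xvylpebyoi".
(Check on "blossom": → "bmlooss" → "looss" ✓)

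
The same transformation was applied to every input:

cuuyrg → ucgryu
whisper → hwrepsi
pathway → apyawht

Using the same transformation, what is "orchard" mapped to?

Each output is the input with this applied: reverse the string, then move the last 2 characters to the front (rotate right by 2).
Starting from "orchard": after the first operation, "drahcro"; after the second, "rodrahc".

rodrahc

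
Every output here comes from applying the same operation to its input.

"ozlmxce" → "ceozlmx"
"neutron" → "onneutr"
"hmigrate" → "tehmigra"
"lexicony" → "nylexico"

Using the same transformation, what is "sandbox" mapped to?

The pattern: move the last 2 characters to the front (rotate right by 2).
Doing the same to "sandbox": "oxsandb".

oxsandb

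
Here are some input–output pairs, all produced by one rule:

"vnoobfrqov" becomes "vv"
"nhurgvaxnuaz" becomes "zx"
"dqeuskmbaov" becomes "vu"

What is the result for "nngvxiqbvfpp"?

Looking at the pairs, the operation is to sort the characters into reverse alphabetical order, then keep only the first 2 characters.
"nngvxiqbvfpp" → "xvvqppnnigfb" → "xv".

xv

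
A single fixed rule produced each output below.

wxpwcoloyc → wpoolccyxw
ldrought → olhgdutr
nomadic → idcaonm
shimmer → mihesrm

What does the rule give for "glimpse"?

Looking at the pairs, the operation is to sort the characters into reverse alphabetical order, then move the first 3 characters to the end (rotate left by 3).
"glimpse" → "spmlige" → "ligespm".

ligespm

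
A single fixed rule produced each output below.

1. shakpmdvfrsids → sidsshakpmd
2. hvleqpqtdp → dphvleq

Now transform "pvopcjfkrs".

Rule — swap the front and back halves of the string, then delete the first 3 characters.
"pvopcjfkrs" → "jfkrspvopc" → "rspvopc".

rspvopc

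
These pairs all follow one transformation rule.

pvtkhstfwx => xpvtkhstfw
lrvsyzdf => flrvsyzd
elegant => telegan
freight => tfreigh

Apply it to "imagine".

The rule is to move the last character to the front.
On "imagine" that produces "eimagin".

eimagin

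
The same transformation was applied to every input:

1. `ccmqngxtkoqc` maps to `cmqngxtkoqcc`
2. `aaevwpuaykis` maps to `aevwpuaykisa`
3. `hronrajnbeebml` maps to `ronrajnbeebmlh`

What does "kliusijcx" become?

Looking at the pairs, the operation is to move the first character to the end.
For "kliusijcx" the result is "liusijcxk".

liusijcxk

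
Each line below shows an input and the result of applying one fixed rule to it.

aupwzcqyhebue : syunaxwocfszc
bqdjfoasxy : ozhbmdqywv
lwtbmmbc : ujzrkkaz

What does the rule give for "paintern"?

ynlgcrlp

Looking at the pairs, the operation is to swap each adjacent pair of characters (1↔2, 3↔4, ...), then shift every letter 2 places backward in the alphabet (wrapping around).
"paintern" → "apnietnr" → "ynlgcrlp".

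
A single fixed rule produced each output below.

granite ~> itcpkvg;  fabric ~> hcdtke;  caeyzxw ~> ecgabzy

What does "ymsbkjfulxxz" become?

What's happening: shift every letter 2 places forward in the alphabet (wrapping around).
Doing the same to "ymsbkjfulxxz": "aoudmlhwnzzb".

aoudmlhwnzzb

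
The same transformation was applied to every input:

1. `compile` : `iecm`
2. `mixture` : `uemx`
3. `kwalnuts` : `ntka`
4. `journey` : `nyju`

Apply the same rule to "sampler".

What's happening: keep every other character starting from the first (positions 1st, 3rd, 5th, ...), then move the last 2 characters to the front (rotate right by 2).
On "sampler": the first step gives "smlr", and the second then gives "lrsm".

lrsm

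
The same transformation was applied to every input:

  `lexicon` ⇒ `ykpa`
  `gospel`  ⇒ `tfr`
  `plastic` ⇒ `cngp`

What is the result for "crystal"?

plgy

In each case the input is transformed by: keep every other character starting from the first (positions 1st, 3rd, 5th, ...), then shift every letter 13 places forward in the alphabet (wrapping around) — i.e. ROT13.
Working it through for "crystal": intermediate "cytl", final "plgy".
(Check on "gospel": → "gse" → "tfr" ✓)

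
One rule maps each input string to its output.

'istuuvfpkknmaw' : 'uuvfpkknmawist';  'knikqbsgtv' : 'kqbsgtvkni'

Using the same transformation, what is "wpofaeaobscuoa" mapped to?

In each case the input is transformed by: move the first 3 characters to the end (rotate left by 3).
So "wpofaeaobscuoa" becomes "faeaobscuoawpo".

faeaobscuoawpo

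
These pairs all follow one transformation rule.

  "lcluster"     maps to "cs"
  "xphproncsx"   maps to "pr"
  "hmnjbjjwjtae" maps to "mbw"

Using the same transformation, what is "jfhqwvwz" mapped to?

fw

The transformation: keep one character in every 3, starting at position 2 (positions 2nd, 5th, 8th, ...), then delete the last character.
On "jfhqwvwz": the first step gives "fwz", and the second then gives "fw".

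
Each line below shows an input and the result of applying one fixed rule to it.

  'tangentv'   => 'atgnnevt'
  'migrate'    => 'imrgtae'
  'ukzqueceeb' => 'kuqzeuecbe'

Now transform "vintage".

ivtngae

Rule — swap each adjacent pair of characters (1↔2, 3↔4, ...).
For "vintage" the result is "ivtngae".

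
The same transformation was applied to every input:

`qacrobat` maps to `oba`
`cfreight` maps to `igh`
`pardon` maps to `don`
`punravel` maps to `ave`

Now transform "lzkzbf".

zbf

Rule — swap the front and back halves of the string, then keep only the first 3 characters.
"lzkzbf" → "zbflzk" → "zbf".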